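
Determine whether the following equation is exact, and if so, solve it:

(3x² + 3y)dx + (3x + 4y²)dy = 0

Verify exactness: ∂M/∂y = ∂N/∂x ✓
Find F(x,y) such that ∂F/∂x = M, ∂F/∂y = N
Solution: x³ + 3xy + 4y³/3 = C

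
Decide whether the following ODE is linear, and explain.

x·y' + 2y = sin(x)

Linear (y and its derivatives appear to the first power only, no products of y terms)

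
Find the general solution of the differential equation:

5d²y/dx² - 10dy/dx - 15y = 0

Characteristic equation: 5r² - 10r - 15 = 0
Divide by 5: r² - 2r - 3 = 0
Roots: r = 3, -1 (distinct real)
General solution: y = C₁e^(3x) + C₂e^(-x)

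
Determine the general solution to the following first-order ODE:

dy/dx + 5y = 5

Using integrating factor method:

General solution: y = 1 + Ce^(-5x)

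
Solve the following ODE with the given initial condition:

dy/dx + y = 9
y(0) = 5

General solution: y = 9 + Ce^(-x)
Applying y(0) = 5: C = 5 - 9 = -4
Particular solution: y = 9 - 4e^(-x)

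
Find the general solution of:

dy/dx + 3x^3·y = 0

Using integrating factor method:

General solution: y = Ce^(-3x^4/4)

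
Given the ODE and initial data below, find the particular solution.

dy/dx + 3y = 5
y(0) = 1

General solution: y = 5/3 + Ce^(-3x)
Applying y(0) = 1: C = 1 - 5/3 = -2/3
Particular solution: y = 5/3 - (2/3)e^(-3x)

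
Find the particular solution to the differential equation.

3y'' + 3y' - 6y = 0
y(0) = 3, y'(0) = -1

General solution: y = C₁e^x + C₂e^(-2x)
Applying ICs: C₁ = 5/3, C₂ = 4/3
Particular solution: y = (5/3)e^x + (4/3)e^(-2x)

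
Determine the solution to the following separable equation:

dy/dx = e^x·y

Separating variables and integrating:
ln|y| = e^x + C

General solution: y = Ce^(e^x)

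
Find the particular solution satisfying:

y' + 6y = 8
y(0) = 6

General solution: y = 4/3 + Ce^(-6x)
Applying y(0) = 6: C = 6 - 4/3 = 14/3
Particular solution: y = 4/3 + (14/3)e^(-6x)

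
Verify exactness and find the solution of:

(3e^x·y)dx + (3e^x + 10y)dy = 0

Verify exactness: ∂M/∂y = ∂N/∂x ✓
Find F(x,y) such that ∂F/∂x = M, ∂F/∂y = N
Solution: 3e^x·y + 5y² = C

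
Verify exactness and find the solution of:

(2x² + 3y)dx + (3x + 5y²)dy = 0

Verify exactness: ∂M/∂y = ∂N/∂x ✓
Find F(x,y) such that ∂F/∂x = M, ∂F/∂y = N
Solution: 2x³/3 + 3xy + 5y³/3 = C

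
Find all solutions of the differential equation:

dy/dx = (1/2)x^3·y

Separating variables and integrating:
ln|y| = x^4/8 + C

General solution: y = Ce^(x^4/8)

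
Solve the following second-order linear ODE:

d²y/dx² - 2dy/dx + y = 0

Characteristic equation: r² - 2r + 1 = 0
Factored: (r - 1)² = 0
Repeated root: r = 1
General solution: y = (C₁ + C₂x)e^x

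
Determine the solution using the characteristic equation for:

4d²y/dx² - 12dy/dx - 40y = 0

Characteristic equation: 4r² - 12r - 40 = 0
Divide by 4: r² - 3r - 10 = 0
Roots: r = 5, -2 (distinct real)
General solution: y = C₁e^(5x) + C₂e^(-2x)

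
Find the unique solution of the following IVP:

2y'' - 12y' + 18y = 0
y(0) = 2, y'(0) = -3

General solution: y = (C₁ + C₂x)e^(3x)
Repeated root r = 3
Applying ICs: C₁ = 2, C₂ = -9
Particular solution: y = (2 - 9x)e^(3x)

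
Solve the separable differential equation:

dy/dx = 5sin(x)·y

Separating variables and integrating:
ln|y| = -5cos(x) + C

General solution: y = Ce^(-5cos(x))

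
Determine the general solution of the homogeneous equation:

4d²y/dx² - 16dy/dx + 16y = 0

Characteristic equation: 4r² - 16r + 16 = 0
Divide by 4: r² - 4r + 4 = 0
Factored: (r - 2)² = 0
Repeated root: r = 2
General solution: y = (C₁ + C₂x)e^(2x)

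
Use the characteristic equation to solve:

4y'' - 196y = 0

Characteristic equation: 4r² - 196 = 0
Divide by 4: r² - 49 = 0
Roots: r = 7, -7 (distinct real)
General solution: y = C₁e^(7x) + C₂e^(-7x)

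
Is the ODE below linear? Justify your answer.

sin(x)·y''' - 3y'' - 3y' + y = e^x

Yes. Linear (y and its derivatives appear to the first power only, no products of y terms)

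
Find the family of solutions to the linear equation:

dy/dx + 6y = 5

Using integrating factor method:

General solution: y = 5/6 + Ce^(-6x)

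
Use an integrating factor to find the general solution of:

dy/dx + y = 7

Using integrating factor method:

General solution: y = 7 + Ce^(-x)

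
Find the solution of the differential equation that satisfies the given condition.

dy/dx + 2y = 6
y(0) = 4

General solution: y = 3 + Ce^(-2x)
Applying y(0) = 4: C = 4 - 3 = 1
Particular solution: y = 3 + e^(-2x)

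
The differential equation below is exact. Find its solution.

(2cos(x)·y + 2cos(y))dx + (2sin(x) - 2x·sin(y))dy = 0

Verify exactness: ∂M/∂y = ∂N/∂x ✓
Find F(x,y) such that ∂F/∂x = M, ∂F/∂y = N
Solution: 2sin(x)·y + 2x·cos(y) = C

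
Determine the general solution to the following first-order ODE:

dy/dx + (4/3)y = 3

Using integrating factor method:

General solution: y = 9/4 + Ce^(-4x/3)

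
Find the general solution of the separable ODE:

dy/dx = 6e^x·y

Separating variables and integrating:
ln|y| = 6e^x + C

General solution: y = Ce^(6e^x)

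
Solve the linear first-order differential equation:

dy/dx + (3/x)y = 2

Using integrating factor method:

General solution: y = (1/2)x + Cx^(-3)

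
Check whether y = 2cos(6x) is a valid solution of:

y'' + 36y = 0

Verification:
y'' = -72cos(6x)
y'' + 36y = 0 ✓

Yes, it is a solution.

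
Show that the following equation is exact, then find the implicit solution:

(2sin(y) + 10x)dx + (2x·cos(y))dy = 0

Verify exactness: ∂M/∂y = ∂N/∂x ✓
Find F(x,y) such that ∂F/∂x = M, ∂F/∂y = N
Solution: 2x·sin(y) + 5x² = C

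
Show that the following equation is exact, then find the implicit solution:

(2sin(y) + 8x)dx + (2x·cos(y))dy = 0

Verify exactness: ∂M/∂y = ∂N/∂x ✓
Find F(x,y) such that ∂F/∂x = M, ∂F/∂y = N
Solution: 2x·sin(y) + 4x² = C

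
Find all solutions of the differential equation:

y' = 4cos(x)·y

Separating variables and integrating:
ln|y| = 4sin(x) + C

General solution: y = Ce^(4sin(x))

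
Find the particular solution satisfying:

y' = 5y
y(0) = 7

General solution: y = Ce^(5x)
Applying IC y(0) = 7:
Particular solution: y = 7e^(5x)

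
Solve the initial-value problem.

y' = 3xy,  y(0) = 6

General solution: y = Ce^(3x²/2)
Applying IC y(0) = 6:
Particular solution: y = 6e^(3x²/2)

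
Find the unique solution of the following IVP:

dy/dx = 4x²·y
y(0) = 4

General solution: y = Ce^(4x³/3)
Applying IC y(0) = 4:
Particular solution: y = 4e^(4x³/3)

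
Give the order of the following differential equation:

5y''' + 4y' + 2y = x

The order is 3 (highest derivative is of order 3).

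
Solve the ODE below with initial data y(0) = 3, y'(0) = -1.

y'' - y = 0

General solution: y = C₁e^x + C₂e^(-x)
Applying ICs: C₁ = 1, C₂ = 2
Particular solution: y = e^x + 2e^(-x)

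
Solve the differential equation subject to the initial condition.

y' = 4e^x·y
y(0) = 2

General solution: y = Ce^(4e^x)
Applying IC y(0) = 2:
Particular solution: y = 2e^(4(e^x - 1))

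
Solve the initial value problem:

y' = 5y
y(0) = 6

General solution: y = Ce^(5x)
Applying IC y(0) = 6:
Particular solution: y = 6e^(5x)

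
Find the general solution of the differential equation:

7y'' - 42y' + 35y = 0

Characteristic equation: 7r² - 42r + 35 = 0
Divide by 7: r² - 6r + 5 = 0
Roots: r = 1, 5 (distinct real)
General solution: y = C₁e^x + C₂e^(5x)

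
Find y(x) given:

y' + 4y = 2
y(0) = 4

General solution: y = 1/2 + Ce^(-4x)
Applying y(0) = 4: C = 4 - 1/2 = 7/2
Particular solution: y = 1/2 + (7/2)e^(-4x)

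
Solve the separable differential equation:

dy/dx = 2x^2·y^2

Separating variables and integrating:
-1/y = 2x^3/3 + C

General solution: y^-1 = (-2/3)x^3 + C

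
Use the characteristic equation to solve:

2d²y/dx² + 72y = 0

Characteristic equation: 2r² + 72 = 0
Divide by 2: r² + 36 = 0
Roots: r = ±6i (complex conjugates)
General solution: y = C₁cos(6x) + C₂sin(6x)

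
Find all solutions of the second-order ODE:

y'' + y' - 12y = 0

Characteristic equation: r² + r - 12 = 0
Roots: r = 3, -4 (distinct real)
General solution: y = C₁e^(3x) + C₂e^(-4x)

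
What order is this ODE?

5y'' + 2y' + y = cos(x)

The order is 2 (highest derivative is of order 2).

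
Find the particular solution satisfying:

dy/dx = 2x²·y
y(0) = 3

General solution: y = Ce^(2x³/3)
Applying IC y(0) = 3:
Particular solution: y = 3e^(2x³/3)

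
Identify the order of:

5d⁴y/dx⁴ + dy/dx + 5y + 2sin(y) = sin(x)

The order is 4 (highest derivative is of order 4).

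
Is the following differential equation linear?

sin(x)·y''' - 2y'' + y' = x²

Yes. Linear (y and its derivatives appear to the first power only, no products of y terms)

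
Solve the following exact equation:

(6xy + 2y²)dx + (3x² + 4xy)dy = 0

Verify exactness: ∂M/∂y = ∂N/∂x ✓
Find F(x,y) such that ∂F/∂x = M, ∂F/∂y = N
Solution: 3x²y + 2xy² = C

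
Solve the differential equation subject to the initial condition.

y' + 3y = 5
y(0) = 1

General solution: y = 5/3 + Ce^(-3x)
Applying y(0) = 1: C = 1 - 5/3 = -2/3
Particular solution: y = 5/3 - (2/3)e^(-3x)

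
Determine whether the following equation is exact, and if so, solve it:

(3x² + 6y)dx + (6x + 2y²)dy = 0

Verify exactness: ∂M/∂y = ∂N/∂x ✓
Find F(x,y) such that ∂F/∂x = M, ∂F/∂y = N
Solution: x³ + 6xy + 2y³/3 = C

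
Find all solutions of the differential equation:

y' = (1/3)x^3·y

Separating variables and integrating:
ln|y| = x^4/12 + C

General solution: y = Ce^(x^4/12)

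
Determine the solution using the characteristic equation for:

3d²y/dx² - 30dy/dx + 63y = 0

Characteristic equation: 3r² - 30r + 63 = 0
Divide by 3: r² - 10r + 21 = 0
Roots: r = 7, 3 (distinct real)
General solution: y = C₁e^(7x) + C₂e^(3x)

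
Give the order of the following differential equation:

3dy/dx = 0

The order is 1 (highest derivative is of order 1).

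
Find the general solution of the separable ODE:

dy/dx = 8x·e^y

Separating variables and integrating:
-e^(-y) = 4x² + C

General solution: y = -ln(C - 4x²)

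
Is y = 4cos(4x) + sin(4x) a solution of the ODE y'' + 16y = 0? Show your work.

Verification:
y'' = -64cos(4x) - 16sin(4x)
y'' + 16y = 0 ✓

Yes, it is a solution.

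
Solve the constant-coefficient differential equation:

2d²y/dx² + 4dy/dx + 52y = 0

Characteristic equation: 2r² + 4r + 52 = 0
Divide by 2: r² + 2r + 26 = 0
Roots: r = -1 ± 5i (complex conjugates)
General solution: y = e^(-x)(C₁cos(5x) + C₂sin(5x))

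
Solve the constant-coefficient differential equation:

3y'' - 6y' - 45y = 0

Characteristic equation: 3r² - 6r - 45 = 0
Divide by 3: r² - 2r - 15 = 0
Roots: r = 5, -3 (distinct real)
General solution: y = C₁e^(5x) + C₂e^(-3x)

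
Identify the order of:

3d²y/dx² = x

The order is 2 (highest derivative is of order 2).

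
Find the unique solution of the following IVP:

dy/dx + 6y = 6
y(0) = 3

General solution: y = 1 + Ce^(-6x)
Applying y(0) = 3: C = 3 - 1 = 2
Particular solution: y = 1 + 2e^(-6x)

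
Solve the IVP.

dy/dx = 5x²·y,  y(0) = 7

General solution: y = Ce^(5x³/3)
Applying IC y(0) = 7:
Particular solution: y = 7e^(5x³/3)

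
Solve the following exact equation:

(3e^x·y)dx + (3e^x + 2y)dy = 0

Verify exactness: ∂M/∂y = ∂N/∂x ✓
Find F(x,y) such that ∂F/∂x = M, ∂F/∂y = N
Solution: 3e^x·y + y² = C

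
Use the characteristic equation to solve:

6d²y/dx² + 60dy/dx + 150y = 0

Characteristic equation: 6r² + 60r + 150 = 0
Divide by 6: r² + 10r + 25 = 0
Factored: (r + 5)² = 0
Repeated root: r = -5
General solution: y = (C₁ + C₂x)e^(-5x)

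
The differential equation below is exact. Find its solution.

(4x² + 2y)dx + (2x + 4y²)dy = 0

Verify exactness: ∂M/∂y = ∂N/∂x ✓
Find F(x,y) such that ∂F/∂x = M, ∂F/∂y = N
Solution: 4x³/3 + 2xy + 4y³/3 = C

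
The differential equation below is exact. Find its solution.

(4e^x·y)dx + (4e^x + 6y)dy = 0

Verify exactness: ∂M/∂y = ∂N/∂x ✓
Find F(x,y) such that ∂F/∂x = M, ∂F/∂y = N
Solution: 4e^x·y + 3y² = C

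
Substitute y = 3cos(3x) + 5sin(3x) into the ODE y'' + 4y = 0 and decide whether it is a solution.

Verification:
y'' = -27cos(3x) - 45sin(3x)
y'' + 4y ≠ 0 (frequency mismatch: got 9 instead of 4)

No, it is not a solution.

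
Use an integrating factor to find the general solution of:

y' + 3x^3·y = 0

Using integrating factor method:

General solution: y = Ce^(-3x^4/4)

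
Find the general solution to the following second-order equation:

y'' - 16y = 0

Characteristic equation: r² - 16 = 0
Roots: r = 4, -4 (distinct real)
General solution: y = C₁e^(4x) + C₂e^(-4x)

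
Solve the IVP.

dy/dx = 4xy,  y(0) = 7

General solution: y = Ce^(2x²)
Applying IC y(0) = 7:
Particular solution: y = 7e^(2x²)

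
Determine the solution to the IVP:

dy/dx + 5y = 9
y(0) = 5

General solution: y = 9/5 + Ce^(-5x)
Applying y(0) = 5: C = 5 - 9/5 = 16/5
Particular solution: y = 9/5 + (16/5)e^(-5x)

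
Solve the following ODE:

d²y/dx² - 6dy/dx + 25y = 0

Characteristic equation: r² - 6r + 25 = 0
Roots: r = 3 ± 4i (complex conjugates)
General solution: y = e^(3x)(C₁cos(4x) + C₂sin(4x))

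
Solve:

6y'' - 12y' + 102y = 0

Characteristic equation: 6r² - 12r + 102 = 0
Divide by 6: r² - 2r + 17 = 0
Roots: r = 1 ± 4i (complex conjugates)
General solution: y = e^x(C₁cos(4x) + C₂sin(4x))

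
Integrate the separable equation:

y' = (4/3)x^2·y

Separating variables and integrating:
ln|y| = 4x^3/9 + C

General solution: y = Ce^(4x^3/9)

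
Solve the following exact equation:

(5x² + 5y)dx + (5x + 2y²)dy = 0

Verify exactness: ∂M/∂y = ∂N/∂x ✓
Find F(x,y) such that ∂F/∂x = M, ∂F/∂y = N
Solution: 5x³/3 + 5xy + 2y³/3 = C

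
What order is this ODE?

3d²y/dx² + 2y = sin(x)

The order is 2 (highest derivative is of order 2).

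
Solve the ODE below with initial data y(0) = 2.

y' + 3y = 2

General solution: y = 2/3 + Ce^(-3x)
Applying y(0) = 2: C = 2 - 2/3 = 4/3
Particular solution: y = 2/3 + (4/3)e^(-3x)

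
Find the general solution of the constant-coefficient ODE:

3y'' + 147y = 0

Characteristic equation: 3r² + 147 = 0
Divide by 3: r² + 49 = 0
Roots: r = ±7i (complex conjugates)
General solution: y = C₁cos(7x) + C₂sin(7x)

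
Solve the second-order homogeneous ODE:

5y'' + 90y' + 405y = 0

Characteristic equation: 5r² + 90r + 405 = 0
Divide by 5: r² + 18r + 81 = 0
Factored: (r + 9)² = 0
Repeated root: r = -9
General solution: y = (C₁ + C₂x)e^(-9x)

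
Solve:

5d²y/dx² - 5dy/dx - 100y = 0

Characteristic equation: 5r² - 5r - 100 = 0
Divide by 5: r² - r - 20 = 0
Roots: r = 5, -4 (distinct real)
General solution: y = C₁e^(5x) + C₂e^(-4x)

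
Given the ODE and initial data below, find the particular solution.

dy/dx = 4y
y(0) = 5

General solution: y = Ce^(4x)
Applying IC y(0) = 5:
Particular solution: y = 5e^(4x)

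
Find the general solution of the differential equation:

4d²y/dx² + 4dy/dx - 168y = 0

Characteristic equation: 4r² + 4r - 168 = 0
Divide by 4: r² + r - 42 = 0
Roots: r = 6, -7 (distinct real)
General solution: y = C₁e^(6x) + C₂e^(-7x)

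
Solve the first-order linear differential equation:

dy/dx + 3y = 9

Using integrating factor method:

General solution: y = 3 + Ce^(-3x)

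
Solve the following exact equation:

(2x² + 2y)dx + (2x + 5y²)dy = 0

Verify exactness: ∂M/∂y = ∂N/∂x ✓
Find F(x,y) such that ∂F/∂x = M, ∂F/∂y = N
Solution: 2x³/3 + 2xy + 5y³/3 = C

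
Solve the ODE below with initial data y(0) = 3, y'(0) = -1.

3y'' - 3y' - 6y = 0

General solution: y = C₁e^(2x) + C₂e^(-x)
Applying ICs: C₁ = 2/3, C₂ = 7/3
Particular solution: y = (2/3)e^(2x) + (7/3)e^(-x)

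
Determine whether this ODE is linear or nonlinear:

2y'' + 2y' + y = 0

Linear (y and its derivatives appear to the first power only, no products of y terms)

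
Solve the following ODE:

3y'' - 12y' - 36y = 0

Characteristic equation: 3r² - 12r - 36 = 0
Divide by 3: r² - 4r - 12 = 0
Roots: r = 6, -2 (distinct real)
General solution: y = C₁e^(6x) + C₂e^(-2x)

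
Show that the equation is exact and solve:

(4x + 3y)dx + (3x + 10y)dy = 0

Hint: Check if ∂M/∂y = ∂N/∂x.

Verify exactness: ∂M/∂y = ∂N/∂x ✓
Find F(x,y) such that ∂F/∂x = M, ∂F/∂y = N
Solution: 2x² + 3xy + 5y² = C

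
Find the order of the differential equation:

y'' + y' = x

The order is 2 (highest derivative is of order 2).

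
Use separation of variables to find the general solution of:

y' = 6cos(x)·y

Separating variables and integrating:
ln|y| = 6sin(x) + C

General solution: y = Ce^(6sin(x))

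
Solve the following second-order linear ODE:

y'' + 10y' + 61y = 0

Characteristic equation: r² + 10r + 61 = 0
Roots: r = -5 ± 6i (complex conjugates)
General solution: y = e^(-5x)(C₁cos(6x) + C₂sin(6x))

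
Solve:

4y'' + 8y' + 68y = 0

Characteristic equation: 4r² + 8r + 68 = 0
Divide by 4: r² + 2r + 17 = 0
Roots: r = -1 ± 4i (complex conjugates)
General solution: y = e^(-x)(C₁cos(4x) + C₂sin(4x))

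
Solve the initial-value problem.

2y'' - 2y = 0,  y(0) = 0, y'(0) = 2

General solution: y = C₁e^x + C₂e^(-x)
Applying ICs: C₁ = 1, C₂ = -1
Particular solution: y = e^x - e^(-x)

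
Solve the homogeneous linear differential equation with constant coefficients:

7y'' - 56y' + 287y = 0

Characteristic equation: 7r² - 56r + 287 = 0
Divide by 7: r² - 8r + 41 = 0
Roots: r = 4 ± 5i (complex conjugates)
General solution: y = e^(4x)(C₁cos(5x) + C₂sin(5x))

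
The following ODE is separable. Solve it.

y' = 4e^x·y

Separating variables and integrating:
ln|y| = 4e^x + C

General solution: y = Ce^(4e^x)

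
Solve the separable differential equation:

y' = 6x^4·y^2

Separating variables and integrating:
-1/y = 6x^5/5 + C

General solution: y^-1 = (-6/5)x^5 + C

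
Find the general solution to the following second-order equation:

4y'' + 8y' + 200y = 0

Characteristic equation: 4r² + 8r + 200 = 0
Divide by 4: r² + 2r + 50 = 0
Roots: r = -1 ± 7i (complex conjugates)
General solution: y = e^(-x)(C₁cos(7x) + C₂sin(7x))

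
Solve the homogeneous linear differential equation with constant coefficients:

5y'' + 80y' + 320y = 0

Characteristic equation: 5r² + 80r + 320 = 0
Divide by 5: r² + 16r + 64 = 0
Factored: (r + 8)² = 0
Repeated root: r = -8
General solution: y = (C₁ + C₂x)e^(-8x)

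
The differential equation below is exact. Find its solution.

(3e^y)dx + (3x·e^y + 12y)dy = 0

Verify exactness: ∂M/∂y = ∂N/∂x ✓
Find F(x,y) such that ∂F/∂x = M, ∂F/∂y = N
Solution: 3x·e^y + 6y² = C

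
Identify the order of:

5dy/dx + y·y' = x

The order is 1 (highest derivative is of order 1).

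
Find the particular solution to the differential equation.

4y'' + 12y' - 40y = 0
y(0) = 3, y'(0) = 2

General solution: y = C₁e^(2x) + C₂e^(-5x)
Applying ICs: C₁ = 17/7, C₂ = 4/7
Particular solution: y = (17/7)e^(2x) + (4/7)e^(-5x)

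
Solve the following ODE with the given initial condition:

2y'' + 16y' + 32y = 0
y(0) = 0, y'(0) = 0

General solution: y = (C₁ + C₂x)e^(-4x)
Repeated root r = -4
Applying ICs: C₁ = 0, C₂ = 0
Particular solution: y = 0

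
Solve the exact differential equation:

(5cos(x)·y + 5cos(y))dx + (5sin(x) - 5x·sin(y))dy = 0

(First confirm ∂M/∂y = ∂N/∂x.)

Verify exactness: ∂M/∂y = ∂N/∂x ✓
Find F(x,y) such that ∂F/∂x = M, ∂F/∂y = N
Solution: 5sin(x)·y + 5x·cos(y) = C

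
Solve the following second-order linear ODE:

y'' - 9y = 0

Characteristic equation: r² - 9 = 0
Roots: r = 3, -3 (distinct real)
General solution: y = C₁e^(3x) + C₂e^(-3x)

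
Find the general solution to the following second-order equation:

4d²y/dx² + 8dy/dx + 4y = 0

Characteristic equation: 4r² + 8r + 4 = 0
Divide by 4: r² + 2r + 1 = 0
Factored: (r + 1)² = 0
Repeated root: r = -1
General solution: y = (C₁ + C₂x)e^(-x)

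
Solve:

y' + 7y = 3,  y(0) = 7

General solution: y = 3/7 + Ce^(-7x)
Applying y(0) = 7: C = 7 - 3/7 = 46/7
Particular solution: y = 3/7 + (46/7)e^(-7x)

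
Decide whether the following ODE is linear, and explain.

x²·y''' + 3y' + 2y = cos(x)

Linear (y and its derivatives appear to the first power only, no products of y terms)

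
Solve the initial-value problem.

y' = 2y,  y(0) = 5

General solution: y = Ce^(2x)
Applying IC y(0) = 5:
Particular solution: y = 5e^(2x)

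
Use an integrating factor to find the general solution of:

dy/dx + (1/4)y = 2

Using integrating factor method:

General solution: y = 8 + Ce^(-x/4)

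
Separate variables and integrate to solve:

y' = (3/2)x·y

Separating variables and integrating:
ln|y| = 3x^2/4 + C

General solution: y = Ce^(3x^2/4)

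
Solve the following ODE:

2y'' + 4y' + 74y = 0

Characteristic equation: 2r² + 4r + 74 = 0
Divide by 2: r² + 2r + 37 = 0
Roots: r = -1 ± 6i (complex conjugates)
General solution: y = e^(-x)(C₁cos(6x) + C₂sin(6x))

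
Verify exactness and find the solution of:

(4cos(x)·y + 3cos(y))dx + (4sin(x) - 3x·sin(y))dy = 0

Verify exactness: ∂M/∂y = ∂N/∂x ✓
Find F(x,y) such that ∂F/∂x = M, ∂F/∂y = N
Solution: 4sin(x)·y + 3x·cos(y) = C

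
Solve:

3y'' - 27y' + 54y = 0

Characteristic equation: 3r² - 27r + 54 = 0
Divide by 3: r² - 9r + 18 = 0
Roots: r = 6, 3 (distinct real)
General solution: y = C₁e^(6x) + C₂e^(3x)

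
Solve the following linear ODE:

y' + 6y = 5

Using integrating factor method:

General solution: y = 5/6 + Ce^(-6x)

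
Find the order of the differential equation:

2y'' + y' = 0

The order is 2 (highest derivative is of order 2).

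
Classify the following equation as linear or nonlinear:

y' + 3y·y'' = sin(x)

Nonlinear (y·y'' term)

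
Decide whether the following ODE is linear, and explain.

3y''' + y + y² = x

Nonlinear (y² term)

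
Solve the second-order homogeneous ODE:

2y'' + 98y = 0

Characteristic equation: 2r² + 98 = 0
Divide by 2: r² + 49 = 0
Roots: r = ±7i (complex conjugates)
General solution: y = C₁cos(7x) + C₂sin(7x)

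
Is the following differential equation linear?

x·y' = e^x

Yes. Linear (y and its derivatives appear to the first power only, no products of y terms)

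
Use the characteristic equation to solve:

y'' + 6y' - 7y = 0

Characteristic equation: r² + 6r - 7 = 0
Roots: r = 1, -7 (distinct real)
General solution: y = C₁e^x + C₂e^(-7x)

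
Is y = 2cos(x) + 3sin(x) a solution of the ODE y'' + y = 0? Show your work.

Verification:
y'' = -2cos(x) - 3sin(x)
y'' + y = 0 ✓

Yes, it is a solution.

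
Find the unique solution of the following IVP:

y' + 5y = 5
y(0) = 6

General solution: y = 1 + Ce^(-5x)
Applying y(0) = 6: C = 6 - 1 = 5
Particular solution: y = 1 + 5e^(-5x)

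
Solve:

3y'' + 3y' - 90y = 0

Characteristic equation: 3r² + 3r - 90 = 0
Divide by 3: r² + r - 30 = 0
Roots: r = 5, -6 (distinct real)
General solution: y = C₁e^(5x) + C₂e^(-6x)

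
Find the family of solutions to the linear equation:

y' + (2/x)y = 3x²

Using integrating factor method:

General solution: y = (3/5)x^3 + Cx^(-2)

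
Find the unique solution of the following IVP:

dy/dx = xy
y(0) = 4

General solution: y = Ce^(x²/2)
Applying IC y(0) = 4:
Particular solution: y = 4e^(x²/2)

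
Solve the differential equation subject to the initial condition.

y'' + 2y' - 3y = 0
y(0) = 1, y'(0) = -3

General solution: y = C₁e^x + C₂e^(-3x)
Applying ICs: C₁ = 0, C₂ = 1
Particular solution: y = e^(-3x)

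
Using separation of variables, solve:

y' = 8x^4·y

Separating variables and integrating:
ln|y| = 8x^5/5 + C

General solution: y = Ce^(8x^5/5)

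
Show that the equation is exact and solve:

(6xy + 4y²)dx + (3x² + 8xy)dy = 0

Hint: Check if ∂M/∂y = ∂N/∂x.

Verify exactness: ∂M/∂y = ∂N/∂x ✓
Find F(x,y) such that ∂F/∂x = M, ∂F/∂y = N
Solution: 3x²y + 4xy² = C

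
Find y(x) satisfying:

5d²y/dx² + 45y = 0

Characteristic equation: 5r² + 45 = 0
Divide by 5: r² + 9 = 0
Roots: r = ±3i (complex conjugates)
General solution: y = C₁cos(3x) + C₂sin(3x)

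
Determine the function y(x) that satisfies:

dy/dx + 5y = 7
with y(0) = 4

General solution: y = 7/5 + Ce^(-5x)
Applying y(0) = 4: C = 4 - 7/5 = 13/5
Particular solution: y = 7/5 + (13/5)e^(-5x)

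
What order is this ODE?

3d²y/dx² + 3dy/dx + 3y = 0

The order is 2 (highest derivative is of order 2).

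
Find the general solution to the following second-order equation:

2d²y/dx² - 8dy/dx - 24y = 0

Characteristic equation: 2r² - 8r - 24 = 0
Divide by 2: r² - 4r - 12 = 0
Roots: r = 6, -2 (distinct real)
General solution: y = C₁e^(6x) + C₂e^(-2x)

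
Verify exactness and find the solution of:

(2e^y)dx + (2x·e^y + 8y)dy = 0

Verify exactness: ∂M/∂y = ∂N/∂x ✓
Find F(x,y) such that ∂F/∂x = M, ∂F/∂y = N
Solution: 2x·e^y + 4y² = C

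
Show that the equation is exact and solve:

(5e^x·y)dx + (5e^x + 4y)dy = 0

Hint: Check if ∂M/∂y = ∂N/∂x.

Verify exactness: ∂M/∂y = ∂N/∂x ✓
Find F(x,y) such that ∂F/∂x = M, ∂F/∂y = N
Solution: 5e^x·y + 2y² = C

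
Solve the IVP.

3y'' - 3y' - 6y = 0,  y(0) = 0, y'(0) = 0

General solution: y = C₁e^(2x) + C₂e^(-x)
Applying ICs: C₁ = 0, C₂ = 0
Particular solution: y = 0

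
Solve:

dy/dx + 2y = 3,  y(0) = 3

General solution: y = 3/2 + Ce^(-2x)
Applying y(0) = 3: C = 3 - 3/2 = 3/2
Particular solution: y = 3/2 + (3/2)e^(-2x)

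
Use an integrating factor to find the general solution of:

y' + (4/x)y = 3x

Using integrating factor method:

General solution: y = (1/2)x^2 + Cx^(-4)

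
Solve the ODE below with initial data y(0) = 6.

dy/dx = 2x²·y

General solution: y = Ce^(2x³/3)
Applying IC y(0) = 6:
Particular solution: y = 6e^(2x³/3)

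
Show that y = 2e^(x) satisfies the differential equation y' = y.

Verification:
y = 2e^(x)
y' = 2e^(x)
y = 2e^(x)
y' = y ✓

Yes, it is a solution.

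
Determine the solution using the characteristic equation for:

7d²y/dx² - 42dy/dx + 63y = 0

Characteristic equation: 7r² - 42r + 63 = 0
Divide by 7: r² - 6r + 9 = 0
Factored: (r - 3)² = 0
Repeated root: r = 3
General solution: y = (C₁ + C₂x)e^(3x)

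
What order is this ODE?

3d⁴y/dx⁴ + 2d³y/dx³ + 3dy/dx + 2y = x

The order is 4 (highest derivative is of order 4).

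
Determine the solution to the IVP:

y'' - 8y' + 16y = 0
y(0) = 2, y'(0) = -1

General solution: y = (C₁ + C₂x)e^(4x)
Repeated root r = 4
Applying ICs: C₁ = 2, C₂ = -9
Particular solution: y = (2 - 9x)e^(4x)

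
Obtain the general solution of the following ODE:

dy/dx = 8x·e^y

Separating variables and integrating:
-e^(-y) = 4x² + C

General solution: y = -ln(C - 4x²)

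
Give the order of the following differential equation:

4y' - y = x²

The order is 1 (highest derivative is of order 1).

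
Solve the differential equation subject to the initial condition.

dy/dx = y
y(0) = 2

General solution: y = Ce^x
Applying IC y(0) = 2:
Particular solution: y = 2e^x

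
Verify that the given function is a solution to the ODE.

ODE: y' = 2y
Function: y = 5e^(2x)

Verification:
y = 5e^(2x)
y' = 10e^(2x)
2y = 10e^(2x)
y' = 2y ✓

Yes, it is a solution.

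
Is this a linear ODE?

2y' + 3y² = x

No. Nonlinear (y² term)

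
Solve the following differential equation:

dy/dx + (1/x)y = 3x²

Using integrating factor method:

General solution: y = (3/4)x^3 + C/x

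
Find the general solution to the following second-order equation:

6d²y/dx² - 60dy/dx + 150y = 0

Characteristic equation: 6r² - 60r + 150 = 0
Divide by 6: r² - 10r + 25 = 0
Factored: (r - 5)² = 0
Repeated root: r = 5
General solution: y = (C₁ + C₂x)e^(5x)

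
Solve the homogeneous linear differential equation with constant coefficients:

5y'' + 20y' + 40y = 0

Characteristic equation: 5r² + 20r + 40 = 0
Divide by 5: r² + 4r + 8 = 0
Roots: r = -2 ± 2i (complex conjugates)
General solution: y = e^(-2x)(C₁cos(2x) + C₂sin(2x))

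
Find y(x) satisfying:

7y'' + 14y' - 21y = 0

Characteristic equation: 7r² + 14r - 21 = 0
Divide by 7: r² + 2r - 3 = 0
Roots: r = 1, -3 (distinct real)
General solution: y = C₁e^x + C₂e^(-3x)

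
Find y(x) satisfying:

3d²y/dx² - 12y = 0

Characteristic equation: 3r² - 12 = 0
Divide by 3: r² - 4 = 0
Roots: r = 2, -2 (distinct real)
General solution: y = C₁e^(2x) + C₂e^(-2x)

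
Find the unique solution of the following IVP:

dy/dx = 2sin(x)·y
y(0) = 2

General solution: y = Ce^(-2cos(x))
Applying IC y(0) = 2:
Particular solution: y = 2e^(2(1-cos(x)))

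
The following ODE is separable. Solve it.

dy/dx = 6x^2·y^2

Separating variables and integrating:
-1/y = 2x^3 + C

General solution: y^-1 = -2x^3 + C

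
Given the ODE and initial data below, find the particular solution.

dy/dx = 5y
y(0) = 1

General solution: y = Ce^(5x)
Applying IC y(0) = 1:
Particular solution: y = e^(5x)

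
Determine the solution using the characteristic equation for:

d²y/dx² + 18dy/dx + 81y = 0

Characteristic equation: r² + 18r + 81 = 0
Factored: (r + 9)² = 0
Repeated root: r = -9
General solution: y = (C₁ + C₂x)e^(-9x)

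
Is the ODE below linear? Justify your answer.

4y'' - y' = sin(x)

Yes. Linear (y and its derivatives appear to the first power only, no products of y terms)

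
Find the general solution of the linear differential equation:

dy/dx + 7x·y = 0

Using integrating factor method:

General solution: y = Ce^(-7x^2/2)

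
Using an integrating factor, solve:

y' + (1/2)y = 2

Using integrating factor method:

General solution: y = 4 + Ce^(-x/2)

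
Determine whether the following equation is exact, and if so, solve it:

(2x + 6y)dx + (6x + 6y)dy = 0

Verify exactness: ∂M/∂y = ∂N/∂x ✓
Find F(x,y) such that ∂F/∂x = M, ∂F/∂y = N
Solution: x² + 6xy + 3y² = C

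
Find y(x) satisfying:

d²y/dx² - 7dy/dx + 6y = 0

Characteristic equation: r² - 7r + 6 = 0
Roots: r = 6, 1 (distinct real)
General solution: y = C₁e^(6x) + C₂e^x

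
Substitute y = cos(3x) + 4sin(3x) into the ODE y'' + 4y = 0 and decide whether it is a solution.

Verification:
y'' = -9cos(3x) - 36sin(3x)
y'' + 4y ≠ 0 (frequency mismatch: got 9 instead of 4)

No, it is not a solution.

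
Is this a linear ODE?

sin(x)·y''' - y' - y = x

Yes. Linear (y and its derivatives appear to the first power only, no products of y terms)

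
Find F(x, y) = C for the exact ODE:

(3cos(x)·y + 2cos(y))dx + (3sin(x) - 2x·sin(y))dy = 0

Verify exactness: ∂M/∂y = ∂N/∂x ✓
Find F(x,y) such that ∂F/∂x = M, ∂F/∂y = N
Solution: 3sin(x)·y + 2x·cos(y) = C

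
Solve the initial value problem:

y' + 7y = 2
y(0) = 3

General solution: y = 2/7 + Ce^(-7x)
Applying y(0) = 3: C = 3 - 2/7 = 19/7
Particular solution: y = 2/7 + (19/7)e^(-7x)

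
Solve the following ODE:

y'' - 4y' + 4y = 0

Characteristic equation: r² - 4r + 4 = 0
Factored: (r - 2)² = 0
Repeated root: r = 2
General solution: y = (C₁ + C₂x)e^(2x)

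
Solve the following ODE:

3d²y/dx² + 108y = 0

Characteristic equation: 3r² + 108 = 0
Divide by 3: r² + 36 = 0
Roots: r = ±6i (complex conjugates)
General solution: y = C₁cos(6x) + C₂sin(6x)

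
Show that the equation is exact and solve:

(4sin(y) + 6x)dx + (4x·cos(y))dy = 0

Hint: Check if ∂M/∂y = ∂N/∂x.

Verify exactness: ∂M/∂y = ∂N/∂x ✓
Find F(x,y) such that ∂F/∂x = M, ∂F/∂y = N
Solution: 4x·sin(y) + 3x² = C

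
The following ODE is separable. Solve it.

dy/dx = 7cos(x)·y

Separating variables and integrating:
ln|y| = 7sin(x) + C

General solution: y = Ce^(7sin(x))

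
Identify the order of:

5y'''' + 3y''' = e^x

The order is 4 (highest derivative is of order 4).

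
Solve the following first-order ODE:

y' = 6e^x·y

Separating variables and integrating:
ln|y| = 6e^x + C

General solution: y = Ce^(6e^x)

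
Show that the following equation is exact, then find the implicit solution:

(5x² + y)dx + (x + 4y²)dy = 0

Verify exactness: ∂M/∂y = ∂N/∂x ✓
Find F(x,y) such that ∂F/∂x = M, ∂F/∂y = N
Solution: 5x³/3 + xy + 4y³/3 = C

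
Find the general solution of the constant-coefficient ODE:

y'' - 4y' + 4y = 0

Characteristic equation: r² - 4r + 4 = 0
Factored: (r - 2)² = 0
Repeated root: r = 2
General solution: y = (C₁ + C₂x)e^(2x)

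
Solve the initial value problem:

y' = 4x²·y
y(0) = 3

General solution: y = Ce^(4x³/3)
Applying IC y(0) = 3:
Particular solution: y = 3e^(4x³/3)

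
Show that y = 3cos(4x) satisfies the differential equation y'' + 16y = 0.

Verification:
y'' = -48cos(4x)
y'' + 16y = 0 ✓

Yes, it is a solution.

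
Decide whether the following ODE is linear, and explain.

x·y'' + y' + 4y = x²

Linear (y and its derivatives appear to the first power only, no products of y terms)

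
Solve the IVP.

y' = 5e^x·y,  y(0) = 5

General solution: y = Ce^(5e^x)
Applying IC y(0) = 5:
Particular solution: y = 5e^(5(e^x - 1))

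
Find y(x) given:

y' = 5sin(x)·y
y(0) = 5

General solution: y = Ce^(-5cos(x))
Applying IC y(0) = 5:
Particular solution: y = 5e^(5(1-cos(x)))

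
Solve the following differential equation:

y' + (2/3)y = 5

Using integrating factor method:

General solution: y = 15/2 + Ce^(-2x/3)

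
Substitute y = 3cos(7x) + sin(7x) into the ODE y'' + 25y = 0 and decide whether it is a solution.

Verification:
y'' = -147cos(7x) - 49sin(7x)
y'' + 25y ≠ 0 (frequency mismatch: got 49 instead of 25)

No, it is not a solution.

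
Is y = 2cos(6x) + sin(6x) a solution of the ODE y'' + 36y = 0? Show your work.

Verification:
y'' = -72cos(6x) - 36sin(6x)
y'' + 36y = 0 ✓

Yes, it is a solution.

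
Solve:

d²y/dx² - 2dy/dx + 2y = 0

Characteristic equation: r² - 2r + 2 = 0
Roots: r = 1 ± i (complex conjugates)
General solution: y = e^x(C₁cos(x) + C₂sin(x))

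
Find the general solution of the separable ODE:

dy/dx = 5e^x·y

Separating variables and integrating:
ln|y| = 5e^x + C

General solution: y = Ce^(5e^x)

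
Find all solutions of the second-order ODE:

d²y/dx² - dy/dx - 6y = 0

Characteristic equation: r² - r - 6 = 0
Roots: r = 3, -2 (distinct real)
General solution: y = C₁e^(3x) + C₂e^(-2x)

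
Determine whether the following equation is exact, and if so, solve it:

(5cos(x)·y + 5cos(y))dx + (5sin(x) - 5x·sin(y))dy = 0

Verify exactness: ∂M/∂y = ∂N/∂x ✓
Find F(x,y) such that ∂F/∂x = M, ∂F/∂y = N
Solution: 5sin(x)·y + 5x·cos(y) = C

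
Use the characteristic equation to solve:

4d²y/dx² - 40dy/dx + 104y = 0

Characteristic equation: 4r² - 40r + 104 = 0
Divide by 4: r² - 10r + 26 = 0
Roots: r = 5 ± i (complex conjugates)
General solution: y = e^(5x)(C₁cos(x) + C₂sin(x))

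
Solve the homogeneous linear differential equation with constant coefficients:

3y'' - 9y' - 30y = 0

Characteristic equation: 3r² - 9r - 30 = 0
Divide by 3: r² - 3r - 10 = 0
Roots: r = 5, -2 (distinct real)
General solution: y = C₁e^(5x) + C₂e^(-2x)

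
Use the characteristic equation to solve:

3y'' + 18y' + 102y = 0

Characteristic equation: 3r² + 18r + 102 = 0
Divide by 3: r² + 6r + 34 = 0
Roots: r = -3 ± 5i (complex conjugates)
General solution: y = e^(-3x)(C₁cos(5x) + C₂sin(5x))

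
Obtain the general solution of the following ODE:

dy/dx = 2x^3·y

Separating variables and integrating:
ln|y| = x^4/2 + C

General solution: y = Ce^(x^4/2)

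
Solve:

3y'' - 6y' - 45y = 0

Characteristic equation: 3r² - 6r - 45 = 0
Divide by 3: r² - 2r - 15 = 0
Roots: r = 5, -3 (distinct real)
General solution: y = C₁e^(5x) + C₂e^(-3x)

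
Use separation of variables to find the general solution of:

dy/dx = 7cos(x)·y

Separating variables and integrating:
ln|y| = 7sin(x) + C

General solution: y = Ce^(7sin(x))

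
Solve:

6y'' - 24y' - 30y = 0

Characteristic equation: 6r² - 24r - 30 = 0
Divide by 6: r² - 4r - 5 = 0
Roots: r = 5, -1 (distinct real)
General solution: y = C₁e^(5x) + C₂e^(-x)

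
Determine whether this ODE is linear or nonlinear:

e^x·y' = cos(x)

Linear (y and its derivatives appear to the first power only, no products of y terms)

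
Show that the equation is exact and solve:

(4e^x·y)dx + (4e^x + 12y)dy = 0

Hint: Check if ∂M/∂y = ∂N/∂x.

Verify exactness: ∂M/∂y = ∂N/∂x ✓
Find F(x,y) such that ∂F/∂x = M, ∂F/∂y = N
Solution: 4e^x·y + 6y² = C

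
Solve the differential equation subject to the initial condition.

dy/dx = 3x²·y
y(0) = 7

General solution: y = Ce^(x³)
Applying IC y(0) = 7:
Particular solution: y = 7e^(x³)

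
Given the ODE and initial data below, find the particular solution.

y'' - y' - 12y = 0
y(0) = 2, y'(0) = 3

General solution: y = C₁e^(4x) + C₂e^(-3x)
Applying ICs: C₁ = 9/7, C₂ = 5/7
Particular solution: y = (9/7)e^(4x) + (5/7)e^(-3x)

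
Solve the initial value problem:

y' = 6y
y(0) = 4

General solution: y = Ce^(6x)
Applying IC y(0) = 4:
Particular solution: y = 4e^(6x)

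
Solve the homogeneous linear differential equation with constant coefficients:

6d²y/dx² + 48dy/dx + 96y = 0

Characteristic equation: 6r² + 48r + 96 = 0
Divide by 6: r² + 8r + 16 = 0
Factored: (r + 4)² = 0
Repeated root: r = -4
General solution: y = (C₁ + C₂x)e^(-4x)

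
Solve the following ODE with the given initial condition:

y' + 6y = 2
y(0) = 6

General solution: y = 1/3 + Ce^(-6x)
Applying y(0) = 6: C = 6 - 1/3 = 17/3
Particular solution: y = 1/3 + (17/3)e^(-6x)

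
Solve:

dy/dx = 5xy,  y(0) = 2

General solution: y = Ce^(5x²/2)
Applying IC y(0) = 2:
Particular solution: y = 2e^(5x²/2)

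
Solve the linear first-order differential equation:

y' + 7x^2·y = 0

Using integrating factor method:

General solution: y = Ce^(-7x^3/3)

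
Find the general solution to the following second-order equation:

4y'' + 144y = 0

Characteristic equation: 4r² + 144 = 0
Divide by 4: r² + 36 = 0
Roots: r = ±6i (complex conjugates)
General solution: y = C₁cos(6x) + C₂sin(6x)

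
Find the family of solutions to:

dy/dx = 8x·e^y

Separating variables and integrating:
-e^(-y) = 4x² + C

General solution: y = -ln(C - 4x²)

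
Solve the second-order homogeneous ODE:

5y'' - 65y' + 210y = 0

Characteristic equation: 5r² - 65r + 210 = 0
Divide by 5: r² - 13r + 42 = 0
Roots: r = 6, 7 (distinct real)
General solution: y = C₁e^(6x) + C₂e^(7x)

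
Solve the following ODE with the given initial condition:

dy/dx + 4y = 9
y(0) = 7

General solution: y = 9/4 + Ce^(-4x)
Applying y(0) = 7: C = 7 - 9/4 = 19/4
Particular solution: y = 9/4 + (19/4)e^(-4x)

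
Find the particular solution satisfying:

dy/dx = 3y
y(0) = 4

General solution: y = Ce^(3x)
Applying IC y(0) = 4:
Particular solution: y = 4e^(3x)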